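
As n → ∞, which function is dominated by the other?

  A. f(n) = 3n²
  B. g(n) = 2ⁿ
A

f(n) = 3n² is O(n²), while g(n) = 2ⁿ is O(2ⁿ).
Since O(n²) grows slower than O(2ⁿ), f(n) is dominated.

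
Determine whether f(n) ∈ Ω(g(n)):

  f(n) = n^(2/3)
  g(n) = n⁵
False

f(n) = n^(2/3) is O(n^(2/3)), and g(n) = n⁵ is O(n⁵).
Since O(n^(2/3)) grows slower than O(n⁵), f(n) = Ω(g(n)) is false.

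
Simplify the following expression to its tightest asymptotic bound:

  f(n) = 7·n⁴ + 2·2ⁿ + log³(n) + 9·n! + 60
Θ(n!)

Order the terms by growth rate: 60 ≺ log³(n) ≺ 7·n⁴ ≺ 2·2ⁿ ≺ 9·n!.
The fastest-growing term 9·n! dominates as n → ∞; dropping its constant factor gives Θ(n!).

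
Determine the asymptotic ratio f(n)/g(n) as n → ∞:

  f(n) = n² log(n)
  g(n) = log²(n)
∞

Since n² log(n) (O(n² log n)) grows faster than log²(n) (O(log² n)),
the ratio f(n)/g(n) → ∞ as n → ∞.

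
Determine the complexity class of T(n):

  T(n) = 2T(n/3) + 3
Θ(n^log₃(2))

Master Theorem: a = 2, b = 3, f(n) = 3.
Compute the critical exponent d = log₃(2) = 0.631.
Compare f(n) = Θ(1) against n^d:
  k = 0 < d = 0.631, so f(n) = O(n^(d-ε)) — Case 1.
  The recursion cost dominates: T(n) = Θ(n^d) = Θ(n^log₃(2)).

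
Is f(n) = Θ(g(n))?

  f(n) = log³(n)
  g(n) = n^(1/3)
False

f(n) = log³(n) is O(log³ n), and g(n) = n^(1/3) is O(n^(1/3)).
Since they have different growth rates, f(n) = Θ(g(n)) is false.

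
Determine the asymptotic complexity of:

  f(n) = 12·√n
O(√n)

The dominant term in 12·√n is 12·√n, which is Θ(√n).
Constants are absorbed, so the tightest bound is O(√n).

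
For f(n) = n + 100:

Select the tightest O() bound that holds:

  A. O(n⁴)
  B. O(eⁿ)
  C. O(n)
C

f(n) = n + 100 is O(n).
All listed options are valid Big-O bounds (upper bounds),
but O(n) is the tightest (smallest valid bound).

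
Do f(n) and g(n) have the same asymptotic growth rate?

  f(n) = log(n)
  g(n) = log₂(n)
True

f(n) = log(n) and g(n) = log₂(n) are both O(log n).
Since they have the same asymptotic growth rate, f(n) = Θ(g(n)) is true.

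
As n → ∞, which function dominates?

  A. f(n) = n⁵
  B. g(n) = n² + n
A

f(n) = n⁵ is O(n⁵), while g(n) = n² + n is O(n²).
Since O(n⁵) grows faster than O(n²), f(n) dominates.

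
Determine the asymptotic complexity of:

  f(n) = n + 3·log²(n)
O(n)

The dominant term in n + 3·log²(n) is n, which is Θ(n).
Lower-order terms (3·log²(n)) are asymptotically negligible.
Constants are absorbed, so the tightest bound is O(n).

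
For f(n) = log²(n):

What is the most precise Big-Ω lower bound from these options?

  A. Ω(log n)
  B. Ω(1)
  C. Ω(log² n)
C

f(n) = log²(n) is Ω(log² n).
All listed options are valid Big-Ω bounds (lower bounds),
but Ω(log² n) is the tightest (largest valid bound).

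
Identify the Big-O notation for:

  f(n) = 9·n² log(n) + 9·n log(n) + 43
O(n² log n)

The dominant term in 9·n² log(n) + 9·n log(n) + 43 is 9·n² log(n), which is Θ(n² log n).
Lower-order terms (9·n log(n), 43) are asymptotically negligible.
Constants are absorbed, so the tightest bound is O(n² log n).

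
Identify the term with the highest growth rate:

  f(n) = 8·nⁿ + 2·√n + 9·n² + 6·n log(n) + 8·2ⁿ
8·nⁿ

Looking at each term:
  - 8·nⁿ is O(nⁿ)
  - 2·√n is O(√n)
  - 9·n² is O(n²)
  - 6·n log(n) is O(n log n)
  - 8·2ⁿ is O(2ⁿ)

The term 8·nⁿ (O(nⁿ)) grows fastest and dominates all others.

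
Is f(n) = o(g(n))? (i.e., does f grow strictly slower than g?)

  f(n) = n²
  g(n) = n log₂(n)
False

f(n) = n² is O(n²), and g(n) = n log₂(n) is O(n log n).
Since O(n²) grows faster than or equal to O(n log n), f(n) = o(g(n)) is false.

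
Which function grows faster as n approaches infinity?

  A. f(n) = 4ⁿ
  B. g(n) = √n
A

f(n) = 4ⁿ is O(4ⁿ), while g(n) = √n is O(√n).
Since O(4ⁿ) grows faster than O(√n), f(n) dominates.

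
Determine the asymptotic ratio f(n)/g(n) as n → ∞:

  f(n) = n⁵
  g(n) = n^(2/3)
∞

Since n⁵ (O(n⁵)) grows faster than n^(2/3) (O(n^(2/3))),
the ratio f(n)/g(n) → ∞ as n → ∞.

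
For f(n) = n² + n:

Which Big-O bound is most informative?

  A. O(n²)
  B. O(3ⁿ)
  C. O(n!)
A

f(n) = n² + n is O(n²).
All listed options are valid Big-O bounds (upper bounds),
but O(n²) is the tightest (smallest valid bound).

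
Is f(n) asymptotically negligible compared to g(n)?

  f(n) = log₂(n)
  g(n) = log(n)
False

f(n) = log₂(n) is O(log n), and g(n) = log(n) is O(log n).
Since they have the same growth rate, f(n) = o(g(n)) is false.
(f = o(g) requires f to grow strictly slower, not equal.)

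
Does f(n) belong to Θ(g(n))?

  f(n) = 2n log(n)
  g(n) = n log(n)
True

f(n) = 2n log(n) and g(n) = n log(n) are both O(n log n).
Since they have the same asymptotic growth rate, f(n) = Θ(g(n)) is true.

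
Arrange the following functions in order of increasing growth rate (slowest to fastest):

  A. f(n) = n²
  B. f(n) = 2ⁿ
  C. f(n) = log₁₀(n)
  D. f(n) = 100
D < C < A < B

Comparing growth rates:
D = 100 is O(1)
C = log₁₀(n) is O(log n)
A = n² is O(n²)
B = 2ⁿ is O(2ⁿ)

Therefore, the order from slowest to fastest is: D < C < A < B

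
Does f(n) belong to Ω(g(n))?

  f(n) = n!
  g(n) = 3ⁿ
True

f(n) = n! is O(n!), and g(n) = 3ⁿ is O(3ⁿ).
Since O(n!) grows at least as fast as O(3ⁿ), f(n) = Ω(g(n)) is true.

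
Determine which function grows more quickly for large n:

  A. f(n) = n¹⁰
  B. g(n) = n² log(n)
A

f(n) = n¹⁰ is O(n¹⁰), while g(n) = n² log(n) is O(n² log n).
Since O(n¹⁰) grows faster than O(n² log n), f(n) dominates.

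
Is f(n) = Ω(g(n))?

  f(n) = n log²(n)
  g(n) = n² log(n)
False

f(n) = n log²(n) is O(n log² n), and g(n) = n² log(n) is O(n² log n).
Since O(n log² n) grows slower than O(n² log n), f(n) = Ω(g(n)) is false.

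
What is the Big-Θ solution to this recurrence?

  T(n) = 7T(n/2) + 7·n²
Θ(n^log₂(7))

Master Theorem: a = 7, b = 2, f(n) = 7·n².
Compute the critical exponent d = log₂(7) = 2.807.
Compare f(n) = Θ(n²) against n^d:
  k = 2 < d = 2.807, so f(n) = O(n^(d-ε)) — Case 1.
  The recursion cost dominates: T(n) = Θ(n^d) = Θ(n^log₂(7)).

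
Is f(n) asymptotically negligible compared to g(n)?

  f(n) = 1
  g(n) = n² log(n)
True

f(n) = 1 is O(1), and g(n) = n² log(n) is O(n² log n).
Since O(1) grows strictly slower than O(n² log n), f(n) = o(g(n)) is true.
This means lim(n→∞) f(n)/g(n) = 0.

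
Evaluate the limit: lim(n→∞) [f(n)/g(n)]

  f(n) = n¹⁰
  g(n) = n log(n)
∞

Since n¹⁰ (O(n¹⁰)) grows faster than n log(n) (O(n log n)),
the ratio f(n)/g(n) → ∞ as n → ∞.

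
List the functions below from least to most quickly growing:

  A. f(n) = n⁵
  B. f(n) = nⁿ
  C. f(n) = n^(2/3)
C < A < B

Comparing growth rates:
C = n^(2/3) is O(n^(2/3))
A = n⁵ is O(n⁵)
B = nⁿ is O(nⁿ)

Therefore, the order from slowest to fastest is: C < A < B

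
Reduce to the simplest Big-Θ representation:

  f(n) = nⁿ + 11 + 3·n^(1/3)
Θ(nⁿ)

Order the terms by growth rate: 11 ≺ 3·n^(1/3) ≺ nⁿ.
The fastest-growing term nⁿ dominates as n → ∞; dropping its constant factor gives Θ(nⁿ).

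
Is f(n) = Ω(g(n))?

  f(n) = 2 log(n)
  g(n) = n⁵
False

f(n) = 2 log(n) is O(log n), and g(n) = n⁵ is O(n⁵).
Since O(log n) grows slower than O(n⁵), f(n) = Ω(g(n)) is false.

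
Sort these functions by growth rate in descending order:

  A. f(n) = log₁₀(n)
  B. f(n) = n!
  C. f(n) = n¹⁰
B > C > A

Comparing growth rates:
B = n! is O(n!)
C = n¹⁰ is O(n¹⁰)
A = log₁₀(n) is O(log n)

Therefore, the order from fastest to slowest is: B > C > A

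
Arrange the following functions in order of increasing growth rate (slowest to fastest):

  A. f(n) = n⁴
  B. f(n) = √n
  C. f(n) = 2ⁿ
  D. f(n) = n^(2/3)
B < D < A < C

Comparing growth rates:
B = √n is O(√n)
D = n^(2/3) is O(n^(2/3))
A = n⁴ is O(n⁴)
C = 2ⁿ is O(2ⁿ)

Therefore, the order from slowest to fastest is: B < D < A < C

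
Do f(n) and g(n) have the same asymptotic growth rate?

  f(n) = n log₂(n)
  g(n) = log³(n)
False

f(n) = n log₂(n) is O(n log n), and g(n) = log³(n) is O(log³ n).
Since they have different growth rates, f(n) = Θ(g(n)) is false.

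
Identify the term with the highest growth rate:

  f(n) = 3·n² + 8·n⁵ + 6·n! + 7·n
6·n!

Looking at each term:
  - 3·n² is O(n²)
  - 8·n⁵ is O(n⁵)
  - 6·n! is O(n!)
  - 7·n is O(n)

The term 6·n! (O(n!)) grows fastest and dominates all others.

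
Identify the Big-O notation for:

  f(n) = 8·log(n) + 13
O(log n)

The dominant term in 8·log(n) + 13 is 8·log(n), which is Θ(log n).
Lower-order terms (13) are asymptotically negligible.
Constants are absorbed, so the tightest bound is O(log n).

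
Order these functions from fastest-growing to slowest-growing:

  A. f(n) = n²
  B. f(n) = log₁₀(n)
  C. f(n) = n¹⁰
C > A > B

Comparing growth rates:
C = n¹⁰ is O(n¹⁰)
A = n² is O(n²)
B = log₁₀(n) is O(log n)

Therefore, the order from fastest to slowest is: C > A > B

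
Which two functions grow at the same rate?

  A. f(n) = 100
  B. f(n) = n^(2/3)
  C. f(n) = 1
A and C

Examining each function:
  A. 100 is O(1)
  B. n^(2/3) is O(n^(2/3))
  C. 1 is O(1)

Functions A and C both have the same complexity class.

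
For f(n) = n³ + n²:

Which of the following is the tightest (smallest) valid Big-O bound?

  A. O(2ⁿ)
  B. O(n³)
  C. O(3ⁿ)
B

f(n) = n³ + n² is O(n³).
All listed options are valid Big-O bounds (upper bounds),
but O(n³) is the tightest (smallest valid bound).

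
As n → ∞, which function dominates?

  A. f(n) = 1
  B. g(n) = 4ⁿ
B

f(n) = 1 is O(1), while g(n) = 4ⁿ is O(4ⁿ).
Since O(4ⁿ) grows faster than O(1), g(n) dominates.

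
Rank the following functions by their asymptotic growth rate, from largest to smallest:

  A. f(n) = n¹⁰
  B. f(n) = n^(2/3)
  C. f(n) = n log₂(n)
A > C > B

Comparing growth rates:
A = n¹⁰ is O(n¹⁰)
C = n log₂(n) is O(n log n)
B = n^(2/3) is O(n^(2/3))

Therefore, the order from fastest to slowest is: A > C > B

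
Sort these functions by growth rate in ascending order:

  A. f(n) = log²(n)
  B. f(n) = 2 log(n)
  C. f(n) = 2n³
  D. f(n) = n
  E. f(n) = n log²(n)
B < A < D < E < C

Comparing growth rates:
B = 2 log(n) is O(log n)
A = log²(n) is O(log² n)
D = n is O(n)
E = n log²(n) is O(n log² n)
C = 2n³ is O(n³)

Therefore, the order from slowest to fastest is: B < A < D < E < C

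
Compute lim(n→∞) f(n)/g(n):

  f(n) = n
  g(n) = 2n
1/2

Since n and 2n have the same growth rate (O(n)),
the ratio converges to a constant: 1/2.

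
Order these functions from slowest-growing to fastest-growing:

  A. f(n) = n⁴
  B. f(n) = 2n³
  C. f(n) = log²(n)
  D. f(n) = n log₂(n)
C < D < B < A

Comparing growth rates:
C = log²(n) is O(log² n)
D = n log₂(n) is O(n log n)
B = 2n³ is O(n³)
A = n⁴ is O(n⁴)

Therefore, the order from slowest to fastest is: C < D < B < A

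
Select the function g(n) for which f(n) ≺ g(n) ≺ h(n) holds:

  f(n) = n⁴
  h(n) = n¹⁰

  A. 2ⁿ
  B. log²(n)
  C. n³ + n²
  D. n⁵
D

We need g(n) with n⁴ = o(g(n)) and g(n) = o(n¹⁰), i.e. O(n⁴) ≺ g ≺ O(n¹⁰).
Check each option:
  A. 2ⁿ — O(2ⁿ) does not grow strictly slower than h(n)
  B. log²(n) — O(log² n) does not grow strictly faster than f(n)
  C. n³ + n² — O(n³) does not grow strictly faster than f(n)
  D. n⁵ — O(n⁵) is strictly between O(n⁴) and O(n¹⁰) ✓

Only option D (n⁵) lies strictly between.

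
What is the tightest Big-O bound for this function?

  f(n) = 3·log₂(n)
O(log n)

The dominant term in 3·log₂(n) is 3·log₂(n), which is Θ(log n).
Constants are absorbed, so the tightest bound is O(log n).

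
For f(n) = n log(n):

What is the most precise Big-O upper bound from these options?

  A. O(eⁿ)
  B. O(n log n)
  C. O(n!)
B

f(n) = n log(n) is O(n log n).
All listed options are valid Big-O bounds (upper bounds),
but O(n log n) is the tightest (smallest valid bound).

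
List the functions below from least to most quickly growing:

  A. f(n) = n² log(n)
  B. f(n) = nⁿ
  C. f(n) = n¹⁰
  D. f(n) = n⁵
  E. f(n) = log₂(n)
E < A < D < C < B

Comparing growth rates:
E = log₂(n) is O(log n)
A = n² log(n) is O(n² log n)
D = n⁵ is O(n⁵)
C = n¹⁰ is O(n¹⁰)
B = nⁿ is O(nⁿ)

Therefore, the order from slowest to fastest is: E < A < D < C < B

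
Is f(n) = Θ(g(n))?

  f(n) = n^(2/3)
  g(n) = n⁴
False

f(n) = n^(2/3) is O(n^(2/3)), and g(n) = n⁴ is O(n⁴).
Since they have different growth rates, f(n) = Θ(g(n)) is false.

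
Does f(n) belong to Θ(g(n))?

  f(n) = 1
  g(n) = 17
True

f(n) = 1 and g(n) = 17 are both O(1).
Since they have the same asymptotic growth rate, f(n) = Θ(g(n)) is true.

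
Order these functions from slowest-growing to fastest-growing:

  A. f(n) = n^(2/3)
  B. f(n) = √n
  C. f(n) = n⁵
B < A < C

Comparing growth rates:
B = √n is O(√n)
A = n^(2/3) is O(n^(2/3))
C = n⁵ is O(n⁵)

Therefore, the order from slowest to fastest is: B < A < C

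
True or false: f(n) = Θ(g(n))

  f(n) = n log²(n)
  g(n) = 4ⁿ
False

f(n) = n log²(n) is O(n log² n), and g(n) = 4ⁿ is O(4ⁿ).
Since they have different growth rates, f(n) = Θ(g(n)) is false.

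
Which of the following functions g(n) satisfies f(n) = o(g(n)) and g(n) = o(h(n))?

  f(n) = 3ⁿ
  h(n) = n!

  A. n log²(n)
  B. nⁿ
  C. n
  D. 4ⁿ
D

We need g(n) with 3ⁿ = o(g(n)) and g(n) = o(n!), i.e. O(3ⁿ) ≺ g ≺ O(n!).
Check each option:
  A. n log²(n) — O(n log² n) does not grow strictly faster than f(n)
  B. nⁿ — O(nⁿ) does not grow strictly slower than h(n)
  C. n — O(n) does not grow strictly faster than f(n)
  D. 4ⁿ — O(4ⁿ) is strictly between O(3ⁿ) and O(n!) ✓

Only option D (4ⁿ) lies strictly between.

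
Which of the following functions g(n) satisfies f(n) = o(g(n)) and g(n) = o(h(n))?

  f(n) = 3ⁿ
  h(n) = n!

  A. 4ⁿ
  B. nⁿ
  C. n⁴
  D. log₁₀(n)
A

We need g(n) with 3ⁿ = o(g(n)) and g(n) = o(n!), i.e. O(3ⁿ) ≺ g ≺ O(n!).
Check each option:
  A. 4ⁿ — O(4ⁿ) is strictly between O(3ⁿ) and O(n!) ✓
  B. nⁿ — O(nⁿ) does not grow strictly slower than h(n)
  C. n⁴ — O(n⁴) does not grow strictly faster than f(n)
  D. log₁₀(n) — O(log n) does not grow strictly faster than f(n)

Only option A (4ⁿ) lies strictly between.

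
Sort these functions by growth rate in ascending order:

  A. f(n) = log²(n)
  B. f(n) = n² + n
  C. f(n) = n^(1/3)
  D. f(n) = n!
A < C < B < D

Comparing growth rates:
A = log²(n) is O(log² n)
C = n^(1/3) is O(n^(1/3))
B = n² + n is O(n²)
D = n! is O(n!)

Therefore, the order from slowest to fastest is: A < C < B < D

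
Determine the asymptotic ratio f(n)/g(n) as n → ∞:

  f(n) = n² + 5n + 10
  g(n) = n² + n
1

Since n² + 5n + 10 and n² + n have the same growth rate (O(n²)),
the ratio converges to a constant: 1.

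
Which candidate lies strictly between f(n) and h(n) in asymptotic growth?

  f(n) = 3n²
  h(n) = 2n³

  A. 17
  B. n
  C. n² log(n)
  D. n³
C

We need g(n) with 3n² = o(g(n)) and g(n) = o(2n³), i.e. O(n²) ≺ g ≺ O(n³).
Check each option:
  A. 17 — O(1) does not grow strictly faster than f(n)
  B. n — O(n) does not grow strictly faster than f(n)
  C. n² log(n) — O(n² log n) is strictly between O(n²) and O(n³) ✓
  D. n³ — O(n³) does not grow strictly slower than h(n)

Only option C (n² log(n)) lies strictly between.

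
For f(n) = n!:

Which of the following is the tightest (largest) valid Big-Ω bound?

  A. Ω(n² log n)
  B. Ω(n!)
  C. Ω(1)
B

f(n) = n! is Ω(n!).
All listed options are valid Big-Ω bounds (lower bounds),
but Ω(n!) is the tightest (largest valid bound).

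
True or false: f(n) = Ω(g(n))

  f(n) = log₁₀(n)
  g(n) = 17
True

f(n) = log₁₀(n) is O(log n), and g(n) = 17 is O(1).
Since O(log n) grows at least as fast as O(1), f(n) = Ω(g(n)) is true.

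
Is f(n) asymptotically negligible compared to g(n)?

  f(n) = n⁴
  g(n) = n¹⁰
True

f(n) = n⁴ is O(n⁴), and g(n) = n¹⁰ is O(n¹⁰).
Since O(n⁴) grows strictly slower than O(n¹⁰), f(n) = o(g(n)) is true.
This means lim(n→∞) f(n)/g(n) = 0.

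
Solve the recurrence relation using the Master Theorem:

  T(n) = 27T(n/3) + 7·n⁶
Θ(n⁶)

Master Theorem: a = 27, b = 3, f(n) = 7·n⁶.
Compute the critical exponent d = log₃(27) = 3.
Compare f(n) = Θ(n⁶) against n^d:
  k = 6 > d = 3, so f(n) = Ω(n^(d+ε)) — Case 3.
  Regularity: a·(n/b)^6/n^6 = a/b^6 = 27/729 < 1 ✓.
  The top-level work dominates: T(n) = Θ(f(n)) = Θ(n⁶).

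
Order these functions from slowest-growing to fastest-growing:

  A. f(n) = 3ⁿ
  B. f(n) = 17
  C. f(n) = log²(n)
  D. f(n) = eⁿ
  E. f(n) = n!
B < C < D < A < E

Comparing growth rates:
B = 17 is O(1)
C = log²(n) is O(log² n)
D = eⁿ is O(eⁿ)
A = 3ⁿ is O(3ⁿ)
E = n! is O(n!)

Therefore, the order from slowest to fastest is: B < C < D < A < E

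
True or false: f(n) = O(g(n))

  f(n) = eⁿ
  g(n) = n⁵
False

f(n) = eⁿ is O(eⁿ), and g(n) = n⁵ is O(n⁵).
Since O(eⁿ) grows faster than O(n⁵), f(n) = O(g(n)) is false.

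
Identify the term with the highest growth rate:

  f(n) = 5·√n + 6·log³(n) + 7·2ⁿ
7·2ⁿ

Looking at each term:
  - 5·√n is O(√n)
  - 6·log³(n) is O(log³ n)
  - 7·2ⁿ is O(2ⁿ)

The term 7·2ⁿ (O(2ⁿ)) grows fastest and dominates all others.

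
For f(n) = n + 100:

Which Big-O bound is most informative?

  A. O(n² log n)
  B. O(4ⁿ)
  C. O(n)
C

f(n) = n + 100 is O(n).
All listed options are valid Big-O bounds (upper bounds),
but O(n) is the tightest (smallest valid bound).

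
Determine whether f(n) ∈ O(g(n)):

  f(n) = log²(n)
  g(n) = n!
True

f(n) = log²(n) is O(log² n), and g(n) = n! is O(n!).
Since O(log² n) ⊆ O(n!) (f grows no faster than g), f(n) = O(g(n)) is true.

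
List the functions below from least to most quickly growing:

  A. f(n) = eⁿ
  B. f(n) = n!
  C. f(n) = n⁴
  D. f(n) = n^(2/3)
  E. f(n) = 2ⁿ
D < C < E < A < B

Comparing growth rates:
D = n^(2/3) is O(n^(2/3))
C = n⁴ is O(n⁴)
E = 2ⁿ is O(2ⁿ)
A = eⁿ is O(eⁿ)
B = n! is O(n!)

Therefore, the order from slowest to fastest is: D < C < E < A < B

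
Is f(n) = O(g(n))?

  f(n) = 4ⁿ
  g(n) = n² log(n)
False

f(n) = 4ⁿ is O(4ⁿ), and g(n) = n² log(n) is O(n² log n).
Since O(4ⁿ) grows faster than O(n² log n), f(n) = O(g(n)) is false.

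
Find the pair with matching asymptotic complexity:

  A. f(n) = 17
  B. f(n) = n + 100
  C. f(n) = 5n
B and C

Examining each function:
  A. 17 is O(1)
  B. n + 100 is O(n)
  C. 5n is O(n)

Functions B and C both have the same complexity class.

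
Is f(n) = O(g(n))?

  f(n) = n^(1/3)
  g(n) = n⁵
True

f(n) = n^(1/3) is O(n^(1/3)), and g(n) = n⁵ is O(n⁵).
Since O(n^(1/3)) ⊆ O(n⁵) (f grows no faster than g), f(n) = O(g(n)) is true.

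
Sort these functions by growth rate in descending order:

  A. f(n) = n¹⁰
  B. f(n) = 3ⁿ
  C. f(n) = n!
C > B > A

Comparing growth rates:
C = n! is O(n!)
B = 3ⁿ is O(3ⁿ)
A = n¹⁰ is O(n¹⁰)

Therefore, the order from fastest to slowest is: C > B > A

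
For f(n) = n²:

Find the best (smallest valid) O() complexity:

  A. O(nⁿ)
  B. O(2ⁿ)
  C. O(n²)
C

f(n) = n² is O(n²).
All listed options are valid Big-O bounds (upper bounds),
but O(n²) is the tightest (smallest valid bound).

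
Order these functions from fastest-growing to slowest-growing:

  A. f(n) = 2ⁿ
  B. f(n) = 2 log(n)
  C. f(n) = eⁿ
C > A > B

Comparing growth rates:
C = eⁿ is O(eⁿ)
A = 2ⁿ is O(2ⁿ)
B = 2 log(n) is O(log n)

Therefore, the order from fastest to slowest is: C > A > B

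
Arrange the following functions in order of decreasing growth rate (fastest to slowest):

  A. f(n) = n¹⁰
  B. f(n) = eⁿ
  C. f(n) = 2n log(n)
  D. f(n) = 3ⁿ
D > B > A > C

Comparing growth rates:
D = 3ⁿ is O(3ⁿ)
B = eⁿ is O(eⁿ)
A = n¹⁰ is O(n¹⁰)
C = 2n log(n) is O(n log n)

Therefore, the order from fastest to slowest is: D > B > A > C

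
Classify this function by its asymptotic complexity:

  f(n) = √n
O(√n)

The dominant term in √n is √n, which is Θ(√n).
Constants are absorbed, so the tightest bound is O(√n).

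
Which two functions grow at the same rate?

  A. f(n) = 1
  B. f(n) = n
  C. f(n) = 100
A and C

Examining each function:
  A. 1 is O(1)
  B. n is O(n)
  C. 100 is O(1)

Functions A and C both have the same complexity class.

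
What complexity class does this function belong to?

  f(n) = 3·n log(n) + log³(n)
O(n log n)

The dominant term in 3·n log(n) + log³(n) is 3·n log(n), which is Θ(n log n).
Lower-order terms (log³(n)) are asymptotically negligible.
Constants are absorbed, so the tightest bound is O(n log n).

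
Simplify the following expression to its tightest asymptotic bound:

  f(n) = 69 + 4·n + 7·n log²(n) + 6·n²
Θ(n²)

Order the terms by growth rate: 69 ≺ 4·n ≺ 7·n log²(n) ≺ 6·n².
The fastest-growing term 6·n² dominates as n → ∞; dropping its constant factor gives Θ(n²).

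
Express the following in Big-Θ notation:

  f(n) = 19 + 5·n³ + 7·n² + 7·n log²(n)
Θ(n³)

Order the terms by growth rate: 19 ≺ 7·n log²(n) ≺ 7·n² ≺ 5·n³.
The fastest-growing term 5·n³ dominates as n → ∞; dropping its constant factor gives Θ(n³).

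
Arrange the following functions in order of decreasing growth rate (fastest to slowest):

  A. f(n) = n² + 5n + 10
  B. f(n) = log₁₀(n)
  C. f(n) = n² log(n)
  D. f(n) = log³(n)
C > A > D > B

Comparing growth rates:
C = n² log(n) is O(n² log n)
A = n² + 5n + 10 is O(n²)
D = log³(n) is O(log³ n)
B = log₁₀(n) is O(log n)

Therefore, the order from fastest to slowest is: C > A > D > B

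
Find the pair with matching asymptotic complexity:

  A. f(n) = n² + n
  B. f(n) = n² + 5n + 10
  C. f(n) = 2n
A and B

Examining each function:
  A. n² + n is O(n²)
  B. n² + 5n + 10 is O(n²)
  C. 2n is O(n)

Functions A and B both have the same complexity class.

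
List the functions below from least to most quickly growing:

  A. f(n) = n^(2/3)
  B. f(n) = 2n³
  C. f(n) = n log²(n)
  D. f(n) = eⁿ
A < C < B < D

Comparing growth rates:
A = n^(2/3) is O(n^(2/3))
C = n log²(n) is O(n log² n)
B = 2n³ is O(n³)
D = eⁿ is O(eⁿ)

Therefore, the order from slowest to fastest is: A < C < B < D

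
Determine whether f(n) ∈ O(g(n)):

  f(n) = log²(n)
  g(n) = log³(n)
True

f(n) = log²(n) is O(log² n), and g(n) = log³(n) is O(log³ n).
Since O(log² n) ⊆ O(log³ n) (f grows no faster than g), f(n) = O(g(n)) is true.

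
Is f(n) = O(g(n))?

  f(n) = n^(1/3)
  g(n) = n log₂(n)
True

f(n) = n^(1/3) is O(n^(1/3)), and g(n) = n log₂(n) is O(n log n).
Since O(n^(1/3)) ⊆ O(n log n) (f grows no faster than g), f(n) = O(g(n)) is true.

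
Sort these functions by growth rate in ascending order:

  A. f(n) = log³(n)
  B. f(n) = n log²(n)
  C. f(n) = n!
A < B < C

Comparing growth rates:
A = log³(n) is O(log³ n)
B = n log²(n) is O(n log² n)
C = n! is O(n!)

Therefore, the order from slowest to fastest is: A < B < C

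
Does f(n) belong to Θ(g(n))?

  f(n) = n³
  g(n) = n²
False

f(n) = n³ is O(n³), and g(n) = n² is O(n²).
Since they have different growth rates, f(n) = Θ(g(n)) is false.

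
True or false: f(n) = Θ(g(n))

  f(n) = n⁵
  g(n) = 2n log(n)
False

f(n) = n⁵ is O(n⁵), and g(n) = 2n log(n) is O(n log n).
Since they have different growth rates, f(n) = Θ(g(n)) is false.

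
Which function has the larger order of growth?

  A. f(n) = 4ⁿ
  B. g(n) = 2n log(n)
A

f(n) = 4ⁿ is O(4ⁿ), while g(n) = 2n log(n) is O(n log n).
Since O(4ⁿ) grows faster than O(n log n), f(n) dominates.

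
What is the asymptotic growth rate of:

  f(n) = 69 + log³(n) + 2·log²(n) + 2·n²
Θ(n²)

Order the terms by growth rate: 69 ≺ 2·log²(n) ≺ log³(n) ≺ 2·n².
The fastest-growing term 2·n² dominates as n → ∞; dropping its constant factor gives Θ(n²).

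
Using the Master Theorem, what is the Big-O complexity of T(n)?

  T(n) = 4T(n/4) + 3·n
Θ(n log n)

Master Theorem: a = 4, b = 4, f(n) = 3·n.
Compute the critical exponent d = log₄(4) = 1.
Compare f(n) = Θ(n) against n^d:
  k = 1 = d, so f(n) = Θ(n^d) — Case 2.
  Work is balanced across levels: T(n) = Θ(n^d log n) = Θ(n log n).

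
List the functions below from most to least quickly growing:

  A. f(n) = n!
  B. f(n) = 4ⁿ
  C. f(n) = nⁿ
C > A > B

Comparing growth rates:
C = nⁿ is O(nⁿ)
A = n! is O(n!)
B = 4ⁿ is O(4ⁿ)

Therefore, the order from fastest to slowest is: C > A > B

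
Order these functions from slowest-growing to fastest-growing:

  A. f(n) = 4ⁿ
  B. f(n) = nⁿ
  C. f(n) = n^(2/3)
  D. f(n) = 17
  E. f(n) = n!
D < C < A < E < B

Comparing growth rates:
D = 17 is O(1)
C = n^(2/3) is O(n^(2/3))
A = 4ⁿ is O(4ⁿ)
E = n! is O(n!)
B = nⁿ is O(nⁿ)

Therefore, the order from slowest to fastest is: D < C < A < E < B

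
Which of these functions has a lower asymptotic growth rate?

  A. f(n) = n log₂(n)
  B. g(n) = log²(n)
B

f(n) = n log₂(n) is O(n log n), while g(n) = log²(n) is O(log² n).
Since O(log² n) grows slower than O(n log n), g(n) is dominated.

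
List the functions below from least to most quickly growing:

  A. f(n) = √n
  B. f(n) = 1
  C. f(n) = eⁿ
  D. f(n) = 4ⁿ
B < A < C < D

Comparing growth rates:
B = 1 is O(1)
A = √n is O(√n)
C = eⁿ is O(eⁿ)
D = 4ⁿ is O(4ⁿ)

Therefore, the order from slowest to fastest is: B < A < C < D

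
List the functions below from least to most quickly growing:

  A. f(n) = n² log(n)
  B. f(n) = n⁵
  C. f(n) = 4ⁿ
A < B < C

Comparing growth rates:
A = n² log(n) is O(n² log n)
B = n⁵ is O(n⁵)
C = 4ⁿ is O(4ⁿ)

Therefore, the order from slowest to fastest is: A < B < C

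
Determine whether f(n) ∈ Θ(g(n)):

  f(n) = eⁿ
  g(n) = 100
False

f(n) = eⁿ is O(eⁿ), and g(n) = 100 is O(1).
Since they have different growth rates, f(n) = Θ(g(n)) is false.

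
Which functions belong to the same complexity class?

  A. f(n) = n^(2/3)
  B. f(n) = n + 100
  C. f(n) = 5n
B and C

Examining each function:
  A. n^(2/3) is O(n^(2/3))
  B. n + 100 is O(n)
  C. 5n is O(n)

Functions B and C both have the same complexity class.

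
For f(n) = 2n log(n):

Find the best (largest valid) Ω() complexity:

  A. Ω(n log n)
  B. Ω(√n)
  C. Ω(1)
A

f(n) = 2n log(n) is Ω(n log n).
All listed options are valid Big-Ω bounds (lower bounds),
but Ω(n log n) is the tightest (largest valid bound).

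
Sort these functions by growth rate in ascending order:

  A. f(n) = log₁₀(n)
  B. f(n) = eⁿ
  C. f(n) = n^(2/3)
A < C < B

Comparing growth rates:
A = log₁₀(n) is O(log n)
C = n^(2/3) is O(n^(2/3))
B = eⁿ is O(eⁿ)

Therefore, the order from slowest to fastest is: A < C < B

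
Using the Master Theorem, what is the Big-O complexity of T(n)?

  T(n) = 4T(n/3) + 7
Θ(n^log₃(4))

Master Theorem: a = 4, b = 3, f(n) = 7.
Compute the critical exponent d = log₃(4) = 1.262.
Compare f(n) = Θ(1) against n^d:
  k = 0 < d = 1.262, so f(n) = O(n^(d-ε)) — Case 1.
  The recursion cost dominates: T(n) = Θ(n^d) = Θ(n^log₃(4)).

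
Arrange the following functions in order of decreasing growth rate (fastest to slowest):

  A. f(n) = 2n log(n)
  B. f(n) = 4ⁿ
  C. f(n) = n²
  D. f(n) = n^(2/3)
B > C > A > D

Comparing growth rates:
B = 4ⁿ is O(4ⁿ)
C = n² is O(n²)
A = 2n log(n) is O(n log n)
D = n^(2/3) is O(n^(2/3))

Therefore, the order from fastest to slowest is: B > C > A > D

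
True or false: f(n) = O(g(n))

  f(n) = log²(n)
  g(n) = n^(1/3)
True

f(n) = log²(n) is O(log² n), and g(n) = n^(1/3) is O(n^(1/3)).
Since O(log² n) ⊆ O(n^(1/3)) (f grows no faster than g), f(n) = O(g(n)) is true.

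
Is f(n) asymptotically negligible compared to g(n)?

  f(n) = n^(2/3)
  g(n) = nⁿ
True

f(n) = n^(2/3) is O(n^(2/3)), and g(n) = nⁿ is O(nⁿ).
Since O(n^(2/3)) grows strictly slower than O(nⁿ), f(n) = o(g(n)) is true.
This means lim(n→∞) f(n)/g(n) = 0.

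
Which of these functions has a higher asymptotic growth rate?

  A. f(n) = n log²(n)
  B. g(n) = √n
A

f(n) = n log²(n) is O(n log² n), while g(n) = √n is O(√n).
Since O(n log² n) grows faster than O(√n), f(n) dominates.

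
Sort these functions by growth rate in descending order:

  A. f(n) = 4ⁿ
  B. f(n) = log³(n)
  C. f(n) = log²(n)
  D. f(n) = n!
D > A > B > C

Comparing growth rates:
D = n! is O(n!)
A = 4ⁿ is O(4ⁿ)
B = log³(n) is O(log³ n)
C = log²(n) is O(log² n)

Therefore, the order from fastest to slowest is: D > A > B > C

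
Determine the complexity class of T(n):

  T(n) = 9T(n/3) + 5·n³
Θ(n³)

Master Theorem: a = 9, b = 3, f(n) = 5·n³.
Compute the critical exponent d = log₃(9) = 2.
Compare f(n) = Θ(n³) against n^d:
  k = 3 > d = 2, so f(n) = Ω(n^(d+ε)) — Case 3.
  Regularity: a·(n/b)^3/n^3 = a/b^3 = 9/27 < 1 ✓.
  The top-level work dominates: T(n) = Θ(f(n)) = Θ(n³).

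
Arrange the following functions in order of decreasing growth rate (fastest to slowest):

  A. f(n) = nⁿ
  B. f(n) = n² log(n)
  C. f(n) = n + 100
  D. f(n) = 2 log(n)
A > B > C > D

Comparing growth rates:
A = nⁿ is O(nⁿ)
B = n² log(n) is O(n² log n)
C = n + 100 is O(n)
D = 2 log(n) is O(log n)

Therefore, the order from fastest to slowest is: A > B > C > D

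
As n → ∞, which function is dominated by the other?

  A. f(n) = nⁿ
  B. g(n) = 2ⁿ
B

f(n) = nⁿ is O(nⁿ), while g(n) = 2ⁿ is O(2ⁿ).
Since O(2ⁿ) grows slower than O(nⁿ), g(n) is dominated.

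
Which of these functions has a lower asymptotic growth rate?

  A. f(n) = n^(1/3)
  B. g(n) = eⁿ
A

f(n) = n^(1/3) is O(n^(1/3)), while g(n) = eⁿ is O(eⁿ).
Since O(n^(1/3)) grows slower than O(eⁿ), f(n) is dominated.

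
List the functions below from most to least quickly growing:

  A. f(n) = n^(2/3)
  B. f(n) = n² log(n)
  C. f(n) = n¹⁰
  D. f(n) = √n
C > B > A > D

Comparing growth rates:
C = n¹⁰ is O(n¹⁰)
B = n² log(n) is O(n² log n)
A = n^(2/3) is O(n^(2/3))
D = √n is O(√n)

Therefore, the order from fastest to slowest is: C > B > A > D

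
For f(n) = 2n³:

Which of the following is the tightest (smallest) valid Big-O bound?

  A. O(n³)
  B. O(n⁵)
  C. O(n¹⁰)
A

f(n) = 2n³ is O(n³).
All listed options are valid Big-O bounds (upper bounds),
but O(n³) is the tightest (smallest valid bound).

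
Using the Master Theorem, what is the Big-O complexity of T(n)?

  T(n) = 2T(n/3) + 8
Θ(n^log₃(2))

Master Theorem: a = 2, b = 3, f(n) = 8.
Compute the critical exponent d = log₃(2) = 0.631.
Compare f(n) = Θ(1) against n^d:
  k = 0 < d = 0.631, so f(n) = O(n^(d-ε)) — Case 1.
  The recursion cost dominates: T(n) = Θ(n^d) = Θ(n^log₃(2)).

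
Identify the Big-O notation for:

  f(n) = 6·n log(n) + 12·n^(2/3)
O(n log n)

The dominant term in 6·n log(n) + 12·n^(2/3) is 6·n log(n), which is Θ(n log n).
Lower-order terms (12·n^(2/3)) are asymptotically negligible.
Constants are absorbed, so the tightest bound is O(n log n).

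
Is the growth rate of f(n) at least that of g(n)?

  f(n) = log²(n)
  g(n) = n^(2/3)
False

f(n) = log²(n) is O(log² n), and g(n) = n^(2/3) is O(n^(2/3)).
Since O(log² n) grows slower than O(n^(2/3)), f(n) = Ω(g(n)) is false.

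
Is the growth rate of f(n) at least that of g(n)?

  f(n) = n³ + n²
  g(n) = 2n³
True

f(n) = n³ + n² and g(n) = 2n³ are both O(n³).
Big-Ω permits equal growth rates (f ≥ c·g for some c > 0), so f(n) = Ω(g(n)) is true.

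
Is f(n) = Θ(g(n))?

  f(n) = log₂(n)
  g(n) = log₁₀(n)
True

f(n) = log₂(n) and g(n) = log₁₀(n) are both O(log n).
Since they have the same asymptotic growth rate, f(n) = Θ(g(n)) is true.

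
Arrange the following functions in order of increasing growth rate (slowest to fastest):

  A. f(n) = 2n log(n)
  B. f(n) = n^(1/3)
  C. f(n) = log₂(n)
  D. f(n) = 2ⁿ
C < B < A < D

Comparing growth rates:
C = log₂(n) is O(log n)
B = n^(1/3) is O(n^(1/3))
A = 2n log(n) is O(n log n)
D = 2ⁿ is O(2ⁿ)

Therefore, the order from slowest to fastest is: C < B < A < D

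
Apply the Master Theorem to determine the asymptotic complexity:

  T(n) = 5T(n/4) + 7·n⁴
Θ(n⁴)

Master Theorem: a = 5, b = 4, f(n) = 7·n⁴.
Compute the critical exponent d = log₄(5) = 1.161.
Compare f(n) = Θ(n⁴) against n^d:
  k = 4 > d = 1.161, so f(n) = Ω(n^(d+ε)) — Case 3.
  Regularity: a·(n/b)^4/n^4 = a/b^4 = 5/256 < 1 ✓.
  The top-level work dominates: T(n) = Θ(f(n)) = Θ(n⁴).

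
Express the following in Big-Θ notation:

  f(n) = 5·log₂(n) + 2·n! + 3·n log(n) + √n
Θ(n!)

Order the terms by growth rate: 5·log₂(n) ≺ √n ≺ 3·n log(n) ≺ 2·n!.
The fastest-growing term 2·n! dominates as n → ∞; dropping its constant factor gives Θ(n!).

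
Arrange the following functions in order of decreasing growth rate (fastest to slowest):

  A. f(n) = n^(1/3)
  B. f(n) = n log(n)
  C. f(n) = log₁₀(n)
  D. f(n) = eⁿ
D > B > A > C

Comparing growth rates:
D = eⁿ is O(eⁿ)
B = n log(n) is O(n log n)
A = n^(1/3) is O(n^(1/3))
C = log₁₀(n) is O(log n)

Therefore, the order from fastest to slowest is: D > B > A > C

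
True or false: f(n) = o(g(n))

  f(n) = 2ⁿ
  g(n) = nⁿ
True

f(n) = 2ⁿ is O(2ⁿ), and g(n) = nⁿ is O(nⁿ).
Since O(2ⁿ) grows strictly slower than O(nⁿ), f(n) = o(g(n)) is true.
This means lim(n→∞) f(n)/g(n) = 0.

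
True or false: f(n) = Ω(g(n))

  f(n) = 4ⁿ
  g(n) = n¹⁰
True

f(n) = 4ⁿ is O(4ⁿ), and g(n) = n¹⁰ is O(n¹⁰).
Since O(4ⁿ) grows at least as fast as O(n¹⁰), f(n) = Ω(g(n)) is true.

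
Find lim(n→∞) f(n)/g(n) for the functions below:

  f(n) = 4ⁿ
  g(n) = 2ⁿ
∞

Since 4ⁿ (O(4ⁿ)) grows faster than 2ⁿ (O(2ⁿ)),
the ratio f(n)/g(n) → ∞ as n → ∞.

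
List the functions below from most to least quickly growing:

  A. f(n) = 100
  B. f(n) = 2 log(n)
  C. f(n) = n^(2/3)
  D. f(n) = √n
C > D > B > A

Comparing growth rates:
C = n^(2/3) is O(n^(2/3))
D = √n is O(√n)
B = 2 log(n) is O(log n)
A = 100 is O(1)

Therefore, the order from fastest to slowest is: C > D > B > A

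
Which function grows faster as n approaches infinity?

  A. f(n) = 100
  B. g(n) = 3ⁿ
B

f(n) = 100 is O(1), while g(n) = 3ⁿ is O(3ⁿ).
Since O(3ⁿ) grows faster than O(1), g(n) dominates.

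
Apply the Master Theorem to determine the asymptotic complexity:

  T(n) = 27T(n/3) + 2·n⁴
Θ(n⁴)

Master Theorem: a = 27, b = 3, f(n) = 2·n⁴.
Compute the critical exponent d = log₃(27) = 3.
Compare f(n) = Θ(n⁴) against n^d:
  k = 4 > d = 3, so f(n) = Ω(n^(d+ε)) — Case 3.
  Regularity: a·(n/b)^4/n^4 = a/b^4 = 27/81 < 1 ✓.
  The top-level work dominates: T(n) = Θ(f(n)) = Θ(n⁴).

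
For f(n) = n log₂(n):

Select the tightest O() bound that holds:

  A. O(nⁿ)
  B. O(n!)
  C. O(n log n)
C

f(n) = n log₂(n) is O(n log n).
All listed options are valid Big-O bounds (upper bounds),
but O(n log n) is the tightest (smallest valid bound).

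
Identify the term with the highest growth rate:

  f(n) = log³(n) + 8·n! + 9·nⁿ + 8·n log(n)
9·nⁿ

Looking at each term:
  - log³(n) is O(log³ n)
  - 8·n! is O(n!)
  - 9·nⁿ is O(nⁿ)
  - 8·n log(n) is O(n log n)

The term 9·nⁿ (O(nⁿ)) grows fastest and dominates all others.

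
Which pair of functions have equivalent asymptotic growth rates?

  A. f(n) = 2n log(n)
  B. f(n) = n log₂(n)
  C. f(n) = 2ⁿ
A and B

Examining each function:
  A. 2n log(n) is O(n log n)
  B. n log₂(n) is O(n log n)
  C. 2ⁿ is O(2ⁿ)

Functions A and B both have the same complexity class.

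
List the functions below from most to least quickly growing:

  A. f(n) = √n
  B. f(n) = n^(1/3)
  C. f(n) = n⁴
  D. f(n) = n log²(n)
C > D > A > B

Comparing growth rates:
C = n⁴ is O(n⁴)
D = n log²(n) is O(n log² n)
A = √n is O(√n)
B = n^(1/3) is O(n^(1/3))

Therefore, the order from fastest to slowest is: C > D > A > B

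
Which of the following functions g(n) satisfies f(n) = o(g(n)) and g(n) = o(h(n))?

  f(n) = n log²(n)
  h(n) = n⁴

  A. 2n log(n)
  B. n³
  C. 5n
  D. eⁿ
B

We need g(n) with n log²(n) = o(g(n)) and g(n) = o(n⁴), i.e. O(n log² n) ≺ g ≺ O(n⁴).
Check each option:
  A. 2n log(n) — O(n log n) does not grow strictly faster than f(n)
  B. n³ — O(n³) is strictly between O(n log² n) and O(n⁴) ✓
  C. 5n — O(n) does not grow strictly faster than f(n)
  D. eⁿ — O(eⁿ) does not grow strictly slower than h(n)

Only option B (n³) lies strictly between.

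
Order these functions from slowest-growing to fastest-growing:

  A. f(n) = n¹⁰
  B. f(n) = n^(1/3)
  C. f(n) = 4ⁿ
B < A < C

Comparing growth rates:
B = n^(1/3) is O(n^(1/3))
A = n¹⁰ is O(n¹⁰)
C = 4ⁿ is O(4ⁿ)

Therefore, the order from slowest to fastest is: B < A < C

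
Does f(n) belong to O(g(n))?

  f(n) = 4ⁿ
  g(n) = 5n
False

f(n) = 4ⁿ is O(4ⁿ), and g(n) = 5n is O(n).
Since O(4ⁿ) grows faster than O(n), f(n) = O(g(n)) is false.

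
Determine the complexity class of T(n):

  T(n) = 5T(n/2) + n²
Θ(n^log₂(5))

Master Theorem: a = 5, b = 2, f(n) = n².
Compute the critical exponent d = log₂(5) = 2.322.
Compare f(n) = Θ(n²) against n^d:
  k = 2 < d = 2.322, so f(n) = O(n^(d-ε)) — Case 1.
  The recursion cost dominates: T(n) = Θ(n^d) = Θ(n^log₂(5)).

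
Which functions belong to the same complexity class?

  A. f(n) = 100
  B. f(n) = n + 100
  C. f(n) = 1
A and C

Examining each function:
  A. 100 is O(1)
  B. n + 100 is O(n)
  C. 1 is O(1)

Functions A and C both have the same complexity class.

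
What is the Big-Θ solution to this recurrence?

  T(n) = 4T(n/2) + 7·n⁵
Θ(n⁵)

Master Theorem: a = 4, b = 2, f(n) = 7·n⁵.
Compute the critical exponent d = log₂(4) = 2.
Compare f(n) = Θ(n⁵) against n^d:
  k = 5 > d = 2, so f(n) = Ω(n^(d+ε)) — Case 3.
  Regularity: a·(n/b)^5/n^5 = a/b^5 = 4/32 < 1 ✓.
  The top-level work dominates: T(n) = Θ(f(n)) = Θ(n⁵).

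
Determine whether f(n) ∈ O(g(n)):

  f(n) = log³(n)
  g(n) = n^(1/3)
True

f(n) = log³(n) is O(log³ n), and g(n) = n^(1/3) is O(n^(1/3)).
Since O(log³ n) ⊆ O(n^(1/3)) (f grows no faster than g), f(n) = O(g(n)) is true.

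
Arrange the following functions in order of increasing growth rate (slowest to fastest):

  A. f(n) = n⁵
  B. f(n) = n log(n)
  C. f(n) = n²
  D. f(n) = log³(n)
D < B < C < A

Comparing growth rates:
D = log³(n) is O(log³ n)
B = n log(n) is O(n log n)
C = n² is O(n²)
A = n⁵ is O(n⁵)

Therefore, the order from slowest to fastest is: D < B < C < A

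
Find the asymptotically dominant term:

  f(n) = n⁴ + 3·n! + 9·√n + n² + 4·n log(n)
3·n!

Looking at each term:
  - n⁴ is O(n⁴)
  - 3·n! is O(n!)
  - 9·√n is O(√n)
  - n² is O(n²)
  - 4·n log(n) is O(n log n)

The term 3·n! (O(n!)) grows fastest and dominates all others.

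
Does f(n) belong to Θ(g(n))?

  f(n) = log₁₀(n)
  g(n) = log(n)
True

f(n) = log₁₀(n) and g(n) = log(n) are both O(log n).
Since they have the same asymptotic growth rate, f(n) = Θ(g(n)) is true.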